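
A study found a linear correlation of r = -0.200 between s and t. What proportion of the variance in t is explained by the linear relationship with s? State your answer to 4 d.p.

r² = (-0.200)² = 0.0400

0.0400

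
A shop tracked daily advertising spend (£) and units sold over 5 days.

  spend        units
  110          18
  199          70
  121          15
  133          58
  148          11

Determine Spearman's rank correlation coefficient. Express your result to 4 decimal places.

0.3000

Rank spend: 1, 5, 2, 3, 4
Rank units: 3, 5, 2, 4, 1
d = rank(spend) − rank(units): -2, 0, 0, -1, 3; Σd² = 14
ρ = 1 − 6Σd² / [n(n²−1)] = 1 − 6×14 / (5×24) = 1 − 84/120 ≈ 0.3000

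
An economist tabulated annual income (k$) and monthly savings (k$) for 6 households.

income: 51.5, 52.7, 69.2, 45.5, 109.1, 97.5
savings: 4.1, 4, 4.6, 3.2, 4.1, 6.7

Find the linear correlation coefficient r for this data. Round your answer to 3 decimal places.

n = 6, Σx = 425.5, Σy = 26.7, Σx² = 33697.49, Σy² = 125.91, Σxy = 1986.43
nΣxy − ΣxΣy = 11918.58 − 11360.85 = 557.73
nΣx² − (Σx)² = 202184.94 − 181050.25 = 21134.69; nΣy² − (Σy)² = 755.46 − 712.89 = 42.57
r = 557.73 / √(21134.69 × 42.57) = 557.73 / 948.5271 ≈ 0.588

0.588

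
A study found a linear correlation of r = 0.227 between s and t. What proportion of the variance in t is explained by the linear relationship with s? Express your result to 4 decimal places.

r² = (0.227)² = 0.0515

0.0515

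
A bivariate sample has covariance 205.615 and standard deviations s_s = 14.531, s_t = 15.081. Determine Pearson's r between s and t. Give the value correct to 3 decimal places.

r = Cov(s,t) / (s_s · s_t) = 205.615 / (14.531 × 15.081)
  = 205.615 / 219.1420 ≈ 0.938

0.938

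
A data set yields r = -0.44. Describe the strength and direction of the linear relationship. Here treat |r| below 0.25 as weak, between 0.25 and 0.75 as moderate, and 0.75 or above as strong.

moderate negative

r = -0.44 < 0 so the relationship is negative.
|r| = 0.44, which falls in the moderate range.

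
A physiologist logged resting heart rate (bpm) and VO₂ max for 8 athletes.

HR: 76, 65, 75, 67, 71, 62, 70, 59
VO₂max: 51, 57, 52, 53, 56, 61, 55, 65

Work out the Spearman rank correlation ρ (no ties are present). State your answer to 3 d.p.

Rank HR: 8, 3, 7, 4, 6, 2, 5, 1
Rank VO₂max: 1, 6, 2, 3, 5, 7, 4, 8
d = rank(HR) − rank(VO₂max): 7, -3, 5, 1, 1, -5, 1, -7; Σd² = 160
ρ = 1 − 6Σd² / [n(n²−1)] = 1 − 6×160 / (8×63) = 1 − 960/504 ≈ -0.905

-0.905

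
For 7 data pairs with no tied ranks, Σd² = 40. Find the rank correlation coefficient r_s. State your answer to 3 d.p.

ρ = 1 − 6Σd² / [n(n²−1)] = 1 − 6×40 / (7×48)
  = 1 − 240/336 = 1 − 0.7143 ≈ 0.286

0.286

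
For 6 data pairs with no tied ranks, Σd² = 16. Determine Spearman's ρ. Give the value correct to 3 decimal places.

0.543

ρ = 1 − 6Σd² / [n(n²−1)] = 1 − 6×16 / (6×35)
  = 1 − 96/210 = 1 − 0.4571 ≈ 0.543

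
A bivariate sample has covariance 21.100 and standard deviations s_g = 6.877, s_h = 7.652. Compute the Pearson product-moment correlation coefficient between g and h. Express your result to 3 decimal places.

r = Cov(g,h) / (s_g · s_h) = 21.100 / (6.877 × 7.652)
  = 21.100 / 52.6228 ≈ 0.401

0.401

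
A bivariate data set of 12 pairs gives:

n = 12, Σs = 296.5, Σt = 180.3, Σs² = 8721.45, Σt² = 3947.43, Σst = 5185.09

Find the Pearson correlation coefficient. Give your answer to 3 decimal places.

r = (nΣst − ΣsΣt) / √[(nΣs² − (Σs)²)(nΣt² − (Σt)²)]
Numerator: 12×5185.09 − 296.5×180.3 = 8762.13
Denominator: √[(104657.4 − 87912.25)(47369.16 − 32508.09)] = √[16745.15 × 14861.07] = 15775.0070
r = 8762.13 / 15775.0070 ≈ 0.555

0.555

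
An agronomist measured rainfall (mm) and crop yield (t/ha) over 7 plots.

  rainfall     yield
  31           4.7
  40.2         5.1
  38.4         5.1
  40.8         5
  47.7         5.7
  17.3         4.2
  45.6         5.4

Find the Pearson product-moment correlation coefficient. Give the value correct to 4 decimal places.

n = 7, Σx = 261, Σy = 35.2, Σx² = 10370.18, Σy² = 178.4, Σxy = 1341.35
nΣxy − ΣxΣy = 9389.45 − 9187.2 = 202.25
nΣx² − (Σx)² = 72591.26 − 68121 = 4470.26; nΣy² − (Σy)² = 1248.8 − 1239.04 = 9.76
r = 202.25 / √(4470.26 × 9.76) = 202.25 / 208.8773 ≈ 0.9683

0.9683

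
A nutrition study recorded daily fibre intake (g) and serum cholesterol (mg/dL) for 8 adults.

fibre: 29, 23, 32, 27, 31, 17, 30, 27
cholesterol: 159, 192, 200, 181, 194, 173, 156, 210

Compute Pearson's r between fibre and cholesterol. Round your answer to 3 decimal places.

0.096

n = 8, Σx = 216, Σy = 1465, Σx² = 6002, Σy² = 270907, Σxy = 39619
nΣxy − ΣxΣy = 316952 − 316440 = 512
nΣx² − (Σx)² = 48016 − 46656 = 1360; nΣy² − (Σy)² = 2167256 − 2146225 = 21031
r = 512 / √(1360 × 21031) = 512 / 5348.0987 ≈ 0.096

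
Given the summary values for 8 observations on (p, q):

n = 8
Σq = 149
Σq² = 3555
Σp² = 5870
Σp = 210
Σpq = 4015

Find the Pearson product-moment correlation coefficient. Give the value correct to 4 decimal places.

r = (nΣpq − ΣpΣq) / √[(nΣp² − (Σp)²)(nΣq² − (Σq)²)]
Numerator: 8×4015 − 210×149 = 830
Denominator: √[(46960 − 44100)(28440 − 22201)] = √[2860 × 6239] = 4224.1615
r = 830 / 4224.1615 ≈ 0.1965

0.1965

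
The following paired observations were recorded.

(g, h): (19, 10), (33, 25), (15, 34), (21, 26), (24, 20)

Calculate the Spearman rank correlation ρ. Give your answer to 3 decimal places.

Rank g: 2, 5, 1, 3, 4
Rank h: 1, 3, 5, 4, 2
d = rank(g) − rank(h): 1, 2, -4, -1, 2; Σd² = 26
ρ = 1 − 6Σd² / [n(n²−1)] = 1 − 6×26 / (5×24) = 1 − 156/120 ≈ -0.300

-0.300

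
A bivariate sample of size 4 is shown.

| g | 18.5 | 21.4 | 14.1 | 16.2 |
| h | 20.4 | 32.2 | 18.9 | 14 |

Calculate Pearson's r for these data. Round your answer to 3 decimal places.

0.817

n = 4, Σg = 70.2, Σh = 85.5, Σg² = 1261.46, Σh² = 2006.21, Σgh = 1559.77
nΣgh − ΣgΣh = 6239.08 − 6002.1 = 236.98
nΣg² − (Σg)² = 5045.84 − 4928.04 = 117.8; nΣh² − (Σh)² = 8024.84 − 7310.25 = 714.59
r = 236.98 / √(117.8 × 714.59) = 236.98 / 290.1357 ≈ 0.817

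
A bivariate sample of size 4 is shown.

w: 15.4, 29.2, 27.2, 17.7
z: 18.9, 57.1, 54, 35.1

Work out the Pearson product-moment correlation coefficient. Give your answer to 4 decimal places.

0.9698

n = 4, Σw = 89.5, Σz = 165.1, Σw² = 2142.93, Σz² = 7765.63, Σwz = 4048.45
nΣwz − ΣwΣz = 16193.8 − 14776.45 = 1417.35
nΣw² − (Σw)² = 8571.72 − 8010.25 = 561.47; nΣz² − (Σz)² = 31062.52 − 27258.01 = 3804.51
r = 1417.35 / √(561.47 × 3804.51) = 1417.35 / 1461.5465 ≈ 0.9698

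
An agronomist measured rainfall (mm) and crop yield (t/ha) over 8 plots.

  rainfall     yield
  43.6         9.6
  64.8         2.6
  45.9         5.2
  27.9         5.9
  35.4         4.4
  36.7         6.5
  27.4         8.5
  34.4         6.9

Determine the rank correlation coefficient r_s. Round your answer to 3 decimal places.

Rank rainfall: 6, 8, 7, 2, 4, 5, 1, 3
Rank yield: 8, 1, 3, 4, 2, 5, 7, 6
d = rank(rainfall) − rank(yield): -2, 7, 4, -2, 2, 0, -6, -3; Σd² = 122
ρ = 1 − 6Σd² / [n(n²−1)] = 1 − 6×122 / (8×63) = 1 − 732/504 ≈ -0.452

-0.452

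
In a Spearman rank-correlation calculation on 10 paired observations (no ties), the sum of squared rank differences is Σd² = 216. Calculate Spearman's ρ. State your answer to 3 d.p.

-0.309

ρ = 1 − 6Σd² / [n(n²−1)] = 1 − 6×216 / (10×99)
  = 1 − 1296/990 = 1 − 1.3091 ≈ -0.309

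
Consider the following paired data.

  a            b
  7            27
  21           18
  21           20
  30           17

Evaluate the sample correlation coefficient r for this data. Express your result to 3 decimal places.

-0.953

n = 4, Σa = 79, Σb = 82, Σa² = 1831, Σb² = 1742, Σab = 1497
nΣab − ΣaΣb = 5988 − 6478 = -490
nΣa² − (Σa)² = 7324 − 6241 = 1083; nΣb² − (Σb)² = 6968 − 6724 = 244
r = -490 / √(1083 × 244) = -490 / 514.0545 ≈ -0.953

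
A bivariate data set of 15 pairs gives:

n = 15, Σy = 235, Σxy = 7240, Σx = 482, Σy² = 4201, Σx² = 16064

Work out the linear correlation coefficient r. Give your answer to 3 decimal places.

-0.569

r = (nΣxy − ΣxΣy) / √[(nΣx² − (Σx)²)(nΣy² − (Σy)²)]
Numerator: 15×7240 − 482×235 = -4670
Denominator: √[(240960 − 232324)(63015 − 55225)] = √[8636 × 7790] = 8202.0997
r = -4670 / 8202.0997 ≈ -0.569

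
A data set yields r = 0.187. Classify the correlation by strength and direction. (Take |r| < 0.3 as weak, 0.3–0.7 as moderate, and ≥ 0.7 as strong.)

weak positive

r = 0.187 > 0 so the relationship is positive.
|r| = 0.187, which falls in the weak range.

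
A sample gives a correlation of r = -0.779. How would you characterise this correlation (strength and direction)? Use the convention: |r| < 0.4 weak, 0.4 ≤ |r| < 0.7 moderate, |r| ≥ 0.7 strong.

strong negative

r = -0.779 < 0 so the relationship is negative.
|r| = 0.779, which falls in the strong range.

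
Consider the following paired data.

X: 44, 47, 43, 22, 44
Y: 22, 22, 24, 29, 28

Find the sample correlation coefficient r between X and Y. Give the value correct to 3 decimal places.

-0.711

n = 5, ΣX = 200, ΣY = 125, ΣX² = 8414, ΣY² = 3169, ΣXY = 4904
nΣXY − ΣXΣY = 24520 − 25000 = -480
nΣX² − (ΣX)² = 42070 − 40000 = 2070; nΣY² − (ΣY)² = 15845 − 15625 = 220
r = -480 / √(2070 × 220) = -480 / 674.8333 ≈ -0.711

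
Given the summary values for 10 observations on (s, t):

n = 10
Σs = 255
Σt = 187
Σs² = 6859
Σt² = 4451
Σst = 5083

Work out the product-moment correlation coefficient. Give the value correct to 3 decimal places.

0.539

r = (nΣst − ΣsΣt) / √[(nΣs² − (Σs)²)(nΣt² − (Σt)²)]
Numerator: 10×5083 − 255×187 = 3145
Denominator: √[(68590 − 65025)(44510 − 34969)] = √[3565 × 9541] = 5832.1235
r = 3145 / 5832.1235 ≈ 0.539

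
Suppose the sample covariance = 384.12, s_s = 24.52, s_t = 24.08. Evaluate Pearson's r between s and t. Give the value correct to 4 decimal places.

r = Cov(s,t) / (s_s · s_t) = 384.12 / (24.52 × 24.08)
  = 384.12 / 590.4416 ≈ 0.6506

0.6506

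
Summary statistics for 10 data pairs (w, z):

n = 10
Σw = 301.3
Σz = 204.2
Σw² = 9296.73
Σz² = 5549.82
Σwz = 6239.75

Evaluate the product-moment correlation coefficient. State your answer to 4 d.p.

r = (nΣwz − ΣwΣz) / √[(nΣw² − (Σw)²)(nΣz² − (Σz)²)]
Numerator: 10×6239.75 − 301.3×204.2 = 872.04
Denominator: √[(92967.3 − 90781.69)(55498.2 − 41697.64)] = √[2185.61 × 13800.56] = 5492.0526
r = 872.04 / 5492.0526 ≈ 0.1588

0.1588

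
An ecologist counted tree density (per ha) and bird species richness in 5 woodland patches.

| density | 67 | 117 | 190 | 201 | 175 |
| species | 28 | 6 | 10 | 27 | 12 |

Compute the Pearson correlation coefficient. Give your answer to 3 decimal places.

n = 5, Σx = 750, Σy = 83, Σx² = 125304, Σy² = 1793, Σxy = 12005
nΣxy − ΣxΣy = 60025 − 62250 = -2225
nΣx² − (Σx)² = 626520 − 562500 = 64020; nΣy² − (Σy)² = 8965 − 6889 = 2076
r = -2225 / √(64020 × 2076) = -2225 / 11528.4656 ≈ -0.193

-0.193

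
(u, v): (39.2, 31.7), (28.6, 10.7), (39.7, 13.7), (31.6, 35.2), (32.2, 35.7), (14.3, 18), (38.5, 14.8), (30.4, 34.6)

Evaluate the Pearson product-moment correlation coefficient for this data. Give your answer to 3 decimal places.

n = 8, Σu = 254.5, Σv = 194.4, Σu² = 8576.99, Σv² = 5560.8, Σuv = 6233.45
nΣuv − ΣuΣv = 49867.6 − 49474.8 = 392.8
nΣu² − (Σu)² = 68615.92 − 64770.25 = 3845.67; nΣv² − (Σv)² = 44486.4 − 37791.36 = 6695.04
r = 392.8 / √(3845.67 × 6695.04) = 392.8 / 5074.1417 ≈ 0.077

0.077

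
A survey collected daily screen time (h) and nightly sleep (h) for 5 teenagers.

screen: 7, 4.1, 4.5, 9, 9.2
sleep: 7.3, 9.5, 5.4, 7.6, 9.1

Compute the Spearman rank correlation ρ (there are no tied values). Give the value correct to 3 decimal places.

Rank screen: 3, 1, 2, 4, 5
Rank sleep: 2, 5, 1, 3, 4
d = rank(screen) − rank(sleep): 1, -4, 1, 1, 1; Σd² = 20
ρ = 1 − 6Σd² / [n(n²−1)] = 1 − 6×20 / (5×24) = 1 − 120/120 ≈ 0.000

0.000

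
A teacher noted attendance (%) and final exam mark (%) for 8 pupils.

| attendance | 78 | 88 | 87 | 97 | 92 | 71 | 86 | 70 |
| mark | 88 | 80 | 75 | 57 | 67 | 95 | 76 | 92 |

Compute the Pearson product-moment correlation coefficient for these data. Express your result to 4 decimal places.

-0.9597

n = 8, Σx = 669, Σy = 630, Σx² = 56607, Σy² = 50772, Σxy = 51843
nΣxy − ΣxΣy = 414744 − 421470 = -6726
nΣx² − (Σx)² = 452856 − 447561 = 5295; nΣy² − (Σy)² = 406176 − 396900 = 9276
r = -6726 / √(5295 × 9276) = -6726 / 7008.3108 ≈ -0.9597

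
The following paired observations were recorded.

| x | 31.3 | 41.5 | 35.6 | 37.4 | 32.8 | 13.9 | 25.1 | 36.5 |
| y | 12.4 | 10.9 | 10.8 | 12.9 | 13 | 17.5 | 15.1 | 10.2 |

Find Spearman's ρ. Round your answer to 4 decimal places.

-0.6905

Rank x: 3, 8, 5, 7, 4, 1, 2, 6
Rank y: 4, 3, 2, 5, 6, 8, 7, 1
d = rank(x) − rank(y): -1, 5, 3, 2, -2, -7, -5, 5; Σd² = 142
ρ = 1 − 6Σd² / [n(n²−1)] = 1 − 6×142 / (8×63) = 1 − 852/504 ≈ -0.6905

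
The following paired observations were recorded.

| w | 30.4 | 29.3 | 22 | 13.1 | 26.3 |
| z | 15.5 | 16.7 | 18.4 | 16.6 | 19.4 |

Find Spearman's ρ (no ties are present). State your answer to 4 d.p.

-0.3000

Rank w: 5, 4, 2, 1, 3
Rank z: 1, 3, 4, 2, 5
d = rank(w) − rank(z): 4, 1, -2, -1, -2; Σd² = 26
ρ = 1 − 6Σd² / [n(n²−1)] = 1 − 6×26 / (5×24) = 1 − 156/120 ≈ -0.3000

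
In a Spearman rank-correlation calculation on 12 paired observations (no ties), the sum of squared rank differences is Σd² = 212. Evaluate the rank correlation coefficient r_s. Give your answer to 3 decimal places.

ρ = 1 − 6Σd² / [n(n²−1)] = 1 − 6×212 / (12×143)
  = 1 − 1272/1716 = 1 − 0.7413 ≈ 0.259

0.259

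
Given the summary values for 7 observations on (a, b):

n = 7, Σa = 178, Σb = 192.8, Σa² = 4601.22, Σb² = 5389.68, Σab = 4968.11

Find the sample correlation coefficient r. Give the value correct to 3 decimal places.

r = (nΣab − ΣaΣb) / √[(nΣa² − (Σa)²)(nΣb² − (Σb)²)]
Numerator: 7×4968.11 − 178×192.8 = 458.37
Denominator: √[(32208.54 − 31684)(37727.76 − 37171.84)] = √[524.54 × 555.92] = 540.0021
r = 458.37 / 540.0021 ≈ 0.849

0.849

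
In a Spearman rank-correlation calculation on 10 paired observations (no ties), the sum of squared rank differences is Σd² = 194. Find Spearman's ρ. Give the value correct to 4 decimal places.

-0.1758

ρ = 1 − 6Σd² / [n(n²−1)] = 1 − 6×194 / (10×99)
  = 1 − 1164/990 = 1 − 1.17576 ≈ -0.1758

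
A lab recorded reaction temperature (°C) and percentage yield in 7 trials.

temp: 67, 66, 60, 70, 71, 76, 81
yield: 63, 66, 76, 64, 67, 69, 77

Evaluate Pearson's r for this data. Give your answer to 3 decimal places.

n = 7, Σx = 491, Σy = 482, Σx² = 34723, Σy² = 33376, Σxy = 33855
nΣxy − ΣxΣy = 236985 − 236662 = 323
nΣx² − (Σx)² = 243061 − 241081 = 1980; nΣy² − (Σy)² = 233632 − 232324 = 1308
r = 323 / √(1980 × 1308) = 323 / 1609.2980 ≈ 0.201

0.201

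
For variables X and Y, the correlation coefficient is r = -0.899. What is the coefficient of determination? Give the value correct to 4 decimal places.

0.8082

r² = (-0.899)² = 0.8082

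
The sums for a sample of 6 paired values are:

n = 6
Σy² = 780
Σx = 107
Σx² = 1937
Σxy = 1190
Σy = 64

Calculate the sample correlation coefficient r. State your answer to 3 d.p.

r = (nΣxy − ΣxΣy) / √[(nΣx² − (Σx)²)(nΣy² − (Σy)²)]
Numerator: 6×1190 − 107×64 = 292
Denominator: √[(11622 − 11449)(4680 − 4096)] = √[173 × 584] = 317.8553
r = 292 / 317.8553 ≈ 0.919

0.919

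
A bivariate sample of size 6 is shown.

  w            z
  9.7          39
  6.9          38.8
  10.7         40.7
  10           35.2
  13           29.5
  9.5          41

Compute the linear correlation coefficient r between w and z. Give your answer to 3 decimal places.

n = 6, Σw = 59.8, Σz = 224.2, Σw² = 615.44, Σz² = 8473.22, Σwz = 2206.51
nΣwz − ΣwΣz = 13239.06 − 13407.16 = -168.1
nΣw² − (Σw)² = 3692.64 − 3576.04 = 116.6; nΣz² − (Σz)² = 50839.32 − 50265.64 = 573.68
r = -168.1 / √(116.6 × 573.68) = -168.1 / 258.6331 ≈ -0.650

-0.650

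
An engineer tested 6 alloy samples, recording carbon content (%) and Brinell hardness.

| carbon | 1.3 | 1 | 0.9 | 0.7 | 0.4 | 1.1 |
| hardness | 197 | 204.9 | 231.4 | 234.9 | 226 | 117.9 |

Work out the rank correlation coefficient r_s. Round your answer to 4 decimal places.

Rank carbon: 6, 4, 3, 2, 1, 5
Rank hardness: 2, 3, 5, 6, 4, 1
d = rank(carbon) − rank(hardness): 4, 1, -2, -4, -3, 4; Σd² = 62
ρ = 1 − 6Σd² / [n(n²−1)] = 1 − 6×62 / (6×35) = 1 − 372/210 ≈ -0.7714

-0.7714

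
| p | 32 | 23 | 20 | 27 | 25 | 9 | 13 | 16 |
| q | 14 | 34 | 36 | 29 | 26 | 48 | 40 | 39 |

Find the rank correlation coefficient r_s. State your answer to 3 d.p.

-0.976

Rank p: 8, 5, 4, 7, 6, 1, 2, 3
Rank q: 1, 4, 5, 3, 2, 8, 7, 6
d = rank(p) − rank(q): 7, 1, -1, 4, 4, -7, -5, -3; Σd² = 166
ρ = 1 − 6Σd² / [n(n²−1)] = 1 − 6×166 / (8×63) = 1 − 996/504 ≈ -0.976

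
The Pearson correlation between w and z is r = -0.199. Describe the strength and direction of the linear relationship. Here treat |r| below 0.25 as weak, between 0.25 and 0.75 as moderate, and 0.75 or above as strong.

r = -0.199 < 0 so the relationship is negative.
|r| = 0.199, which falls in the weak range.

weak negative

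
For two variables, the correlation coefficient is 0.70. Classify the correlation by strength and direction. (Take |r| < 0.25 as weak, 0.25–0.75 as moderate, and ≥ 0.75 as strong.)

moderate positive

r = 0.70 > 0 so the relationship is positive.
|r| = 0.70, which falls in the moderate range.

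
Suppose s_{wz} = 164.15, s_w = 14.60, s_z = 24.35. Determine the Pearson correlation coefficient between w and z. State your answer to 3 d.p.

r = Cov(w,z) / (s_w · s_z) = 164.15 / (14.60 × 24.35)
  = 164.15 / 355.5100 ≈ 0.462

0.462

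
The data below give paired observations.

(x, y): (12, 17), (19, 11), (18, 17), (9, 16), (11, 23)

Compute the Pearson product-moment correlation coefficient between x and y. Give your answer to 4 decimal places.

n = 5, Σx = 69, Σy = 84, Σx² = 1031, Σy² = 1484, Σxy = 1116
nΣxy − ΣxΣy = 5580 − 5796 = -216
nΣx² − (Σx)² = 5155 − 4761 = 394; nΣy² − (Σy)² = 7420 − 7056 = 364
r = -216 / √(394 × 364) = -216 / 378.7030 ≈ -0.5704

-0.5704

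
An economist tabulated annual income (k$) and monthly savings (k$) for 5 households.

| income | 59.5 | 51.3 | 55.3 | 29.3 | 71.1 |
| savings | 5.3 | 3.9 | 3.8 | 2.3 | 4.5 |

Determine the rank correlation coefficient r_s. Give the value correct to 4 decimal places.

0.8000

Rank income: 4, 2, 3, 1, 5
Rank savings: 5, 3, 2, 1, 4
d = rank(income) − rank(savings): -1, -1, 1, 0, 1; Σd² = 4
ρ = 1 − 6Σd² / [n(n²−1)] = 1 − 6×4 / (5×24) = 1 − 24/120 ≈ 0.8000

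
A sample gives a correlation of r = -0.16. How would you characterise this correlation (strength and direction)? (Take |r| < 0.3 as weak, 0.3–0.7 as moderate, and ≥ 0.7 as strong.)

weak negative

r = -0.16 < 0 so the relationship is negative.
|r| = 0.16, which falls in the weak range.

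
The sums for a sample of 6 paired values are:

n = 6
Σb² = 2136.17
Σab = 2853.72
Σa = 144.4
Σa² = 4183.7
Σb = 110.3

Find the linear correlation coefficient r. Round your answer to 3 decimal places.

r = (nΣab − ΣaΣb) / √[(nΣa² − (Σa)²)(nΣb² − (Σb)²)]
Numerator: 6×2853.72 − 144.4×110.3 = 1195
Denominator: √[(25102.2 − 20851.36)(12817.02 − 12166.09)] = √[4250.84 × 650.93] = 1663.4300
r = 1195 / 1663.4300 ≈ 0.718

0.718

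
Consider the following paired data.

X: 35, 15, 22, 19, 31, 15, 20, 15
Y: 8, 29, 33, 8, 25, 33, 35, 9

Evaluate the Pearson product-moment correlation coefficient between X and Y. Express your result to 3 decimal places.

-0.266

n = 8, ΣX = 172, ΣY = 180, ΣX² = 4106, ΣY² = 5078, ΣXY = 3698
nΣXY − ΣXΣY = 29584 − 30960 = -1376
nΣX² − (ΣX)² = 32848 − 29584 = 3264; nΣY² − (ΣY)² = 40624 − 32400 = 8224
r = -1376 / √(3264 × 8224) = -1376 / 5181.0362 ≈ -0.266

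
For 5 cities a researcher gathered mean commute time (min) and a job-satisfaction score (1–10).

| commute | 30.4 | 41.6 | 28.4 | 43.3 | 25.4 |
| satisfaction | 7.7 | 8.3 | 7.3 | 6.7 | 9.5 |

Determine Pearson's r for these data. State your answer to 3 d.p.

-0.515

n = 5, Σx = 169.1, Σy = 39.5, Σx² = 5981.33, Σy² = 316.61, Σxy = 1318.09
nΣxy − ΣxΣy = 6590.45 − 6679.45 = -89
nΣx² − (Σx)² = 29906.65 − 28594.81 = 1311.84; nΣy² − (Σy)² = 1583.05 − 1560.25 = 22.8
r = -89 / √(1311.84 × 22.8) = -89 / 172.9449 ≈ -0.515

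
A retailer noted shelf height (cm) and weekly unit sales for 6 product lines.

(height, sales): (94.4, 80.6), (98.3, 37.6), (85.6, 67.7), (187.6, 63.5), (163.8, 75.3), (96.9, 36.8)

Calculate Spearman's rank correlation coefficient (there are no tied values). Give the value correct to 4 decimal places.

Rank height: 2, 4, 1, 6, 5, 3
Rank sales: 6, 2, 4, 3, 5, 1
d = rank(height) − rank(sales): -4, 2, -3, 3, 0, 2; Σd² = 42
ρ = 1 − 6Σd² / [n(n²−1)] = 1 − 6×42 / (6×35) = 1 − 252/210 ≈ -0.2000

-0.2000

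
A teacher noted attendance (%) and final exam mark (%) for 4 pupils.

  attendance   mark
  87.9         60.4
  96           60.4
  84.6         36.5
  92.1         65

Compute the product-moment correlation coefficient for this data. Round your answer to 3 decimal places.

n = 4, Σx = 360.6, Σy = 222.3, Σx² = 32581.98, Σy² = 12853.57, Σxy = 20181.96
nΣxy − ΣxΣy = 80727.84 − 80161.38 = 566.46
nΣx² − (Σx)² = 130327.92 − 130032.36 = 295.56; nΣy² − (Σy)² = 51414.28 − 49417.29 = 1996.99
r = 566.46 / √(295.56 × 1996.99) = 566.46 / 768.2645 ≈ 0.737

0.737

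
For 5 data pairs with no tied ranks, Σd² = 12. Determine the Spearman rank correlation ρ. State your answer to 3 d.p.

ρ = 1 − 6Σd² / [n(n²−1)] = 1 − 6×12 / (5×24)
  = 1 − 72/120 = 1 − 0.6000 ≈ 0.400

0.400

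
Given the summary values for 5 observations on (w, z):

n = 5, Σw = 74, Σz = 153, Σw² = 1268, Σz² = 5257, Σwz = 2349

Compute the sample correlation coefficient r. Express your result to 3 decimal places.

0.268

r = (nΣwz − ΣwΣz) / √[(nΣw² − (Σw)²)(nΣz² − (Σz)²)]
Numerator: 5×2349 − 74×153 = 423
Denominator: √[(6340 − 5476)(26285 − 23409)] = √[864 × 2876] = 1576.3451
r = 423 / 1576.3451 ≈ 0.268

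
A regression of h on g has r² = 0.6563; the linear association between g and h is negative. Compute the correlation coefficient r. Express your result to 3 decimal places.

-0.810

|r| = √0.6563 = 0.810
The association is negative, so r = −0.810.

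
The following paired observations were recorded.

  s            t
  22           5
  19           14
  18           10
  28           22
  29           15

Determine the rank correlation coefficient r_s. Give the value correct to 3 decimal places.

0.600

Rank s: 3, 2, 1, 4, 5
Rank t: 1, 3, 2, 5, 4
d = rank(s) − rank(t): 2, -1, -1, -1, 1; Σd² = 8
ρ = 1 − 6Σd² / [n(n²−1)] = 1 − 6×8 / (5×24) = 1 − 48/120 ≈ 0.600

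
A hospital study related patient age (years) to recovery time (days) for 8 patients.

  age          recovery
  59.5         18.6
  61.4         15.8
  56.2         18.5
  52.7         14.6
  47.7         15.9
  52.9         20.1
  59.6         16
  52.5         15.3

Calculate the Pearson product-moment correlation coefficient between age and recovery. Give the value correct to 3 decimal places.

0.132

n = 8, Σx = 442.5, Σy = 134.8, Σx² = 24628.05, Σy² = 2297.92, Σxy = 7464.51
nΣxy − ΣxΣy = 59716.08 − 59649 = 67.08
nΣx² − (Σx)² = 197024.4 − 195806.25 = 1218.15; nΣy² − (Σy)² = 18383.36 − 18171.04 = 212.32
r = 67.08 / √(1218.15 × 212.32) = 67.08 / 508.5643 ≈ 0.132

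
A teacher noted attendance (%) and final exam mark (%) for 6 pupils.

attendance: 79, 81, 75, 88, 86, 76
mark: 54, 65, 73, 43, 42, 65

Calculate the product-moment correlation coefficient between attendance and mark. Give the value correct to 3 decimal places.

n = 6, Σx = 485, Σy = 342, Σx² = 39343, Σy² = 20308, Σxy = 27342
nΣxy − ΣxΣy = 164052 − 165870 = -1818
nΣx² − (Σx)² = 236058 − 235225 = 833; nΣy² − (Σy)² = 121848 − 116964 = 4884
r = -1818 / √(833 × 4884) = -1818 / 2017.0206 ≈ -0.901

-0.901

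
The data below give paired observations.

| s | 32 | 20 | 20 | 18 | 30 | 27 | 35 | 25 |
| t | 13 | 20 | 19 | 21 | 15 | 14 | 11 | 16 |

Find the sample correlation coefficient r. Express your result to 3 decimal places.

n = 8, Σs = 207, Σt = 129, Σs² = 5627, Σt² = 2169, Σst = 3187
nΣst − ΣsΣt = 25496 − 26703 = -1207
nΣs² − (Σs)² = 45016 − 42849 = 2167; nΣt² − (Σt)² = 17352 − 16641 = 711
r = -1207 / √(2167 × 711) = -1207 / 1241.2643 ≈ -0.972

-0.972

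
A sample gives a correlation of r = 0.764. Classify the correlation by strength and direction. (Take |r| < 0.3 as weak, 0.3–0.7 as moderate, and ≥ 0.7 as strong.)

r = 0.764 > 0 so the relationship is positive.
|r| = 0.764, which falls in the strong range.

strong positive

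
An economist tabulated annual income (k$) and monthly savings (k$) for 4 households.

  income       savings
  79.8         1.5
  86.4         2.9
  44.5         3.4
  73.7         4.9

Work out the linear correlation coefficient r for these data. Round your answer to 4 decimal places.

-0.2607

n = 4, Σx = 284.4, Σy = 12.7, Σx² = 21244.94, Σy² = 46.23, Σxy = 882.69
nΣxy − ΣxΣy = 3530.76 − 3611.88 = -81.12
nΣx² − (Σx)² = 84979.76 − 80883.36 = 4096.4; nΣy² − (Σy)² = 184.92 − 161.29 = 23.63
r = -81.12 / √(4096.4 × 23.63) = -81.12 / 311.1237 ≈ -0.2607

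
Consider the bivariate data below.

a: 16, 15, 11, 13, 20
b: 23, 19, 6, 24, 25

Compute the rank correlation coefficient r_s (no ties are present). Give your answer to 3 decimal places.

0.700

Rank a: 4, 3, 1, 2, 5
Rank b: 3, 2, 1, 4, 5
d = rank(a) − rank(b): 1, 1, 0, -2, 0; Σd² = 6
ρ = 1 − 6Σd² / [n(n²−1)] = 1 − 6×6 / (5×24) = 1 − 36/120 ≈ 0.700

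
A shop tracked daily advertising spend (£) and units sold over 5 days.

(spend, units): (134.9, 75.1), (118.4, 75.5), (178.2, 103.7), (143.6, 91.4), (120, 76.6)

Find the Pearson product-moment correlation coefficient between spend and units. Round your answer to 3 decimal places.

n = 5, Σx = 695.1, Σy = 422.3, Σx² = 98992.77, Σy² = 36315.47, Σxy = 59866.57
nΣxy − ΣxΣy = 299332.85 − 293540.73 = 5792.12
nΣx² − (Σx)² = 494963.85 − 483164.01 = 11799.84; nΣy² − (Σy)² = 181577.35 − 178337.29 = 3240.06
r = 5792.12 / √(11799.84 × 3240.06) = 5792.12 / 6183.2184 ≈ 0.937

0.937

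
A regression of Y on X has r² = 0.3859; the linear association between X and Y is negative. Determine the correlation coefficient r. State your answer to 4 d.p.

-0.6212

|r| = √0.3859 = 0.6212
The association is negative, so r = −0.6212.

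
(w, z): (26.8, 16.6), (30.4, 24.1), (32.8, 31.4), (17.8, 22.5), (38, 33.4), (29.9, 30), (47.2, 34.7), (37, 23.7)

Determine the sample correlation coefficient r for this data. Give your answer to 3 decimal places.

0.678

n = 8, Σw = 259.9, Σz = 216.4, Σw² = 8969.93, Σz² = 6129.92, Σwz = 7288.88
nΣwz − ΣwΣz = 58311.04 − 56242.36 = 2068.68
nΣw² − (Σw)² = 71759.44 − 67548.01 = 4211.43; nΣz² − (Σz)² = 49039.36 − 46828.96 = 2210.4
r = 2068.68 / √(4211.43 × 2210.4) = 2068.68 / 3051.0564 ≈ 0.678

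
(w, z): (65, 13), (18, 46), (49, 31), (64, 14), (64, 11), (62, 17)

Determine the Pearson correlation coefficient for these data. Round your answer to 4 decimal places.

-0.9737

n = 6, Σw = 322, Σz = 132, Σw² = 18986, Σz² = 3852, Σwz = 5846
nΣwz − ΣwΣz = 35076 − 42504 = -7428
nΣw² − (Σw)² = 113916 − 103684 = 10232; nΣz² − (Σz)² = 23112 − 17424 = 5688
r = -7428 / √(10232 × 5688) = -7428 / 7628.8673 ≈ -0.9737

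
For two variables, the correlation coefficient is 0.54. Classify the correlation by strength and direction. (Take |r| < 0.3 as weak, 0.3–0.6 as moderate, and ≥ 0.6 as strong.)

moderate positive

r = 0.54 > 0 so the relationship is positive.
|r| = 0.54, which falls in the moderate range.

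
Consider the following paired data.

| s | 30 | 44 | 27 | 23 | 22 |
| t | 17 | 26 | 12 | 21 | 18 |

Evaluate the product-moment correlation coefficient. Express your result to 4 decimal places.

n = 5, Σs = 146, Σt = 94, Σs² = 4578, Σt² = 1874, Σst = 2857
nΣst − ΣsΣt = 14285 − 13724 = 561
nΣs² − (Σs)² = 22890 − 21316 = 1574; nΣt² − (Σt)² = 9370 − 8836 = 534
r = 561 / √(1574 × 534) = 561 / 916.7966 ≈ 0.6119

0.6119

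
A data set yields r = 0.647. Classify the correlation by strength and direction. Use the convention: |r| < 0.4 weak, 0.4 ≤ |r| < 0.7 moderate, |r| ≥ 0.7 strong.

r = 0.647 > 0 so the relationship is positive.
|r| = 0.647, which falls in the moderate range.

moderate positive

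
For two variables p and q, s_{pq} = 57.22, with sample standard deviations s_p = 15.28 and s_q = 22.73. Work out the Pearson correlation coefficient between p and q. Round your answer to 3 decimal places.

r = Cov(p,q) / (s_p · s_q) = 57.22 / (15.28 × 22.73)
  = 57.22 / 347.3144 ≈ 0.165

0.165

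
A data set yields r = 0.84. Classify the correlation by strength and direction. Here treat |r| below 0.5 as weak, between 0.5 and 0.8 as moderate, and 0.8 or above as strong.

r = 0.84 > 0 so the relationship is positive.
|r| = 0.84, which falls in the strong range.

strong positive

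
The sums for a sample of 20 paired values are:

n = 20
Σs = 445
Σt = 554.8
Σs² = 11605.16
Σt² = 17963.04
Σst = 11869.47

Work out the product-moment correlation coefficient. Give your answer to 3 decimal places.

-0.227

r = (nΣst − ΣsΣt) / √[(nΣs² − (Σs)²)(nΣt² − (Σt)²)]
Numerator: 20×11869.47 − 445×554.8 = -9496.6
Denominator: √[(232103.2 − 198025)(359260.8 − 307803.04)] = √[34078.2 × 51457.76] = 41875.8622
r = -9496.6 / 41875.8622 ≈ -0.227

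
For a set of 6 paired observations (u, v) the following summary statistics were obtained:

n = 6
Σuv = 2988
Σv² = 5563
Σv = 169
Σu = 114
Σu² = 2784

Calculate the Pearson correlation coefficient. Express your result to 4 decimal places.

-0.3166

r = (nΣuv − ΣuΣv) / √[(nΣu² − (Σu)²)(nΣv² − (Σv)²)]
Numerator: 6×2988 − 114×169 = -1338
Denominator: √[(16704 − 12996)(33378 − 28561)] = √[3708 × 4817] = 4226.2792
r = -1338 / 4226.2792 ≈ -0.3166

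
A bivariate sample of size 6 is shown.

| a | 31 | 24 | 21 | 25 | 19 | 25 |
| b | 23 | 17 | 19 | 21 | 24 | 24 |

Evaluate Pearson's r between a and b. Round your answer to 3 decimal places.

0.129

n = 6, Σa = 145, Σb = 128, Σa² = 3589, Σb² = 2772, Σab = 3101
nΣab − ΣaΣb = 18606 − 18560 = 46
nΣa² − (Σa)² = 21534 − 21025 = 509; nΣb² − (Σb)² = 16632 − 16384 = 248
r = 46 / √(509 × 248) = 46 / 355.2914 ≈ 0.129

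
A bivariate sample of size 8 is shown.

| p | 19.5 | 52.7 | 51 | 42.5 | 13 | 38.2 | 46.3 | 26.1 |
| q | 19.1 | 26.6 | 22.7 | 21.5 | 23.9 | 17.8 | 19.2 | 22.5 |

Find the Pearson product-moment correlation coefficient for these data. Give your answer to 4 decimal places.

n = 8, Σp = 289.3, Σq = 173.3, Σp² = 12017.93, Σq² = 3812.85, Σpq = 6312.59
nΣpq − ΣpΣq = 50500.72 − 50135.69 = 365.03
nΣp² − (Σp)² = 96143.44 − 83694.49 = 12448.95; nΣq² − (Σq)² = 30502.8 − 30032.89 = 469.91
r = 365.03 / √(12448.95 × 469.91) = 365.03 / 2418.6538 ≈ 0.1509

0.1509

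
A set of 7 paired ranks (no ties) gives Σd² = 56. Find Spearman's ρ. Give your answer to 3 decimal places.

ρ = 1 − 6Σd² / [n(n²−1)] = 1 − 6×56 / (7×48)
  = 1 − 336/336 = 1 − 1.0000 ≈ 0.000

0.000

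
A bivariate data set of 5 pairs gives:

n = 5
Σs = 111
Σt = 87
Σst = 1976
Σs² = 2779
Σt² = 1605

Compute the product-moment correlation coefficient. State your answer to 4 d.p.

0.2632

r = (nΣst − ΣsΣt) / √[(nΣs² − (Σs)²)(nΣt² − (Σt)²)]
Numerator: 5×1976 − 111×87 = 223
Denominator: √[(13895 − 12321)(8025 − 7569)] = √[1574 × 456] = 847.1977
r = 223 / 847.1977 ≈ 0.2632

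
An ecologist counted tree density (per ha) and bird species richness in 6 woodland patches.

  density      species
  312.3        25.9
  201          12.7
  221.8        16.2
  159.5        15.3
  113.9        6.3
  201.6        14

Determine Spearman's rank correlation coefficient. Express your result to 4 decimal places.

Rank density: 6, 3, 5, 2, 1, 4
Rank species: 6, 2, 5, 4, 1, 3
d = rank(density) − rank(species): 0, 1, 0, -2, 0, 1; Σd² = 6
ρ = 1 − 6Σd² / [n(n²−1)] = 1 − 6×6 / (6×35) = 1 − 36/210 ≈ 0.8286

0.8286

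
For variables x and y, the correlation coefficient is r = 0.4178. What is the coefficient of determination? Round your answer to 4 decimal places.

0.1746

r² = (0.4178)² = 0.1746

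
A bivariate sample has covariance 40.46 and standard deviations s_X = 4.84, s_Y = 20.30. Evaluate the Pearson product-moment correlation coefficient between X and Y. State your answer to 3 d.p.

0.412

r = Cov(X,Y) / (s_X · s_Y) = 40.46 / (4.84 × 20.30)
  = 40.46 / 98.2520 ≈ 0.412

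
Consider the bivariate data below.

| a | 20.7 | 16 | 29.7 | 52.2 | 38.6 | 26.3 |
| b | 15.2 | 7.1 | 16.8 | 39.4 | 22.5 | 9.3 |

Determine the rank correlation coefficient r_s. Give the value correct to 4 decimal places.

0.9429

Rank a: 2, 1, 4, 6, 5, 3
Rank b: 3, 1, 4, 6, 5, 2
d = rank(a) − rank(b): -1, 0, 0, 0, 0, 1; Σd² = 2
ρ = 1 − 6Σd² / [n(n²−1)] = 1 − 6×2 / (6×35) = 1 − 12/210 ≈ 0.9429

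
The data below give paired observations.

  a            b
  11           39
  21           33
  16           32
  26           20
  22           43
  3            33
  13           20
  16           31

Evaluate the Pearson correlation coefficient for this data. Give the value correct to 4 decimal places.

-0.1494

n = 8, Σa = 128, Σb = 251, Σa² = 2412, Σb² = 8333, Σab = 3955
nΣab − ΣaΣb = 31640 − 32128 = -488
nΣa² − (Σa)² = 19296 − 16384 = 2912; nΣb² − (Σb)² = 66664 − 63001 = 3663
r = -488 / √(2912 × 3663) = -488 / 3265.9847 ≈ -0.1494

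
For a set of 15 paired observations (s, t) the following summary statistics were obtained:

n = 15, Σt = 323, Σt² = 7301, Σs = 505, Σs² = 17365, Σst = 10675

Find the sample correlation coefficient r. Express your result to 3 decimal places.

-0.562

r = (nΣst − ΣsΣt) / √[(nΣs² − (Σs)²)(nΣt² − (Σt)²)]
Numerator: 15×10675 − 505×323 = -2990
Denominator: √[(260475 − 255025)(109515 − 104329)] = √[5450 × 5186] = 5316.3615
r = -2990 / 5316.3615 ≈ -0.562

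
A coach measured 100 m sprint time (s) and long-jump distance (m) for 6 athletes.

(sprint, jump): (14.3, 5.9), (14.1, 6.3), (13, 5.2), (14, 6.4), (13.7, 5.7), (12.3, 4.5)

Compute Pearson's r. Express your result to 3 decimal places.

0.933

n = 6, Σx = 81.4, Σy = 34, Σx² = 1107.28, Σy² = 195.24, Σxy = 463.84
nΣxy − ΣxΣy = 2783.04 − 2767.6 = 15.44
nΣx² − (Σx)² = 6643.68 − 6625.96 = 17.72; nΣy² − (Σy)² = 1171.44 − 1156 = 15.44
r = 15.44 / √(17.72 × 15.44) = 15.44 / 16.5408 ≈ 0.933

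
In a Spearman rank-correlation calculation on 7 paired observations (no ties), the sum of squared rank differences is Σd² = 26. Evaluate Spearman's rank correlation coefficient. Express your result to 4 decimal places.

ρ = 1 − 6Σd² / [n(n²−1)] = 1 − 6×26 / (7×48)
  = 1 − 156/336 = 1 − 0.46429 ≈ 0.5357

0.5357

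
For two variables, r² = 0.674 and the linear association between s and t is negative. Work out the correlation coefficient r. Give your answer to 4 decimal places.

-0.8210

|r| = √0.674 = 0.8210
The association is negative, so r = −0.8210.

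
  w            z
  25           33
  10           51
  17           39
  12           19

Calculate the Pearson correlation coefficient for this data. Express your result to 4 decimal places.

n = 4, Σw = 64, Σz = 142, Σw² = 1158, Σz² = 5572, Σwz = 2226
nΣwz − ΣwΣz = 8904 − 9088 = -184
nΣw² − (Σw)² = 4632 − 4096 = 536; nΣz² − (Σz)² = 22288 − 20164 = 2124
r = -184 / √(536 × 2124) = -184 / 1066.9883 ≈ -0.1724

-0.1724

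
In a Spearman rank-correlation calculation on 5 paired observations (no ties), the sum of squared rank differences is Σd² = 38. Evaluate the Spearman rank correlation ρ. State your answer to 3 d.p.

-0.900

ρ = 1 − 6Σd² / [n(n²−1)] = 1 − 6×38 / (5×24)
  = 1 − 228/120 = 1 − 1.9000 ≈ -0.900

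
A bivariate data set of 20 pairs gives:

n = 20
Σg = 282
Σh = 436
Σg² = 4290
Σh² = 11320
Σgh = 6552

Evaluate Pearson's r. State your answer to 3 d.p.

r = (nΣgh − ΣgΣh) / √[(nΣg² − (Σg)²)(nΣh² − (Σh)²)]
Numerator: 20×6552 − 282×436 = 8088
Denominator: √[(85800 − 79524)(226400 − 190096)] = √[6276 × 36304] = 15094.4991
r = 8088 / 15094.4991 ≈ 0.536

0.536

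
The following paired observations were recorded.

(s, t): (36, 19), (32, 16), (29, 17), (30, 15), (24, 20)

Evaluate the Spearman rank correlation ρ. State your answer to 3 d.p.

Rank s: 5, 4, 2, 3, 1
Rank t: 4, 2, 3, 1, 5
d = rank(s) − rank(t): 1, 2, -1, 2, -4; Σd² = 26
ρ = 1 − 6Σd² / [n(n²−1)] = 1 − 6×26 / (5×24) = 1 − 156/120 ≈ -0.300

-0.300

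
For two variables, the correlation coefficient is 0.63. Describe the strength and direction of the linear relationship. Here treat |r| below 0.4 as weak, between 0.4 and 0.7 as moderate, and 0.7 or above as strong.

r = 0.63 > 0 so the relationship is positive.
|r| = 0.63, which falls in the moderate range.

moderate positive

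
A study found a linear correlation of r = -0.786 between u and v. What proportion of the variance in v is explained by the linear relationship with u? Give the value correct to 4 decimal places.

0.6178

r² = (-0.786)² = 0.6178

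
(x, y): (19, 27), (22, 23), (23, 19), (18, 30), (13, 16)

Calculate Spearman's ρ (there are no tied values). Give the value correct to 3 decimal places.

0.000

Rank x: 3, 4, 5, 2, 1
Rank y: 4, 3, 2, 5, 1
d = rank(x) − rank(y): -1, 1, 3, -3, 0; Σd² = 20
ρ = 1 − 6Σd² / [n(n²−1)] = 1 − 6×20 / (5×24) = 1 − 120/120 ≈ 0.000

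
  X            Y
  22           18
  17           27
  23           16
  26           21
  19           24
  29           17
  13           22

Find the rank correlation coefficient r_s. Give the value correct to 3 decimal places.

-0.714

Rank X: 4, 2, 5, 6, 3, 7, 1
Rank Y: 3, 7, 1, 4, 6, 2, 5
d = rank(X) − rank(Y): 1, -5, 4, 2, -3, 5, -4; Σd² = 96
ρ = 1 − 6Σd² / [n(n²−1)] = 1 − 6×96 / (7×48) = 1 − 576/336 ≈ -0.714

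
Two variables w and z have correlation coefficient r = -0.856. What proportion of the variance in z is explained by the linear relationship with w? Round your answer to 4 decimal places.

0.7327

r² = (-0.856)² = 0.7327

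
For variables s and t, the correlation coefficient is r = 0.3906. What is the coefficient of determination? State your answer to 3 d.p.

r² = (0.3906)² = 0.153

0.153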